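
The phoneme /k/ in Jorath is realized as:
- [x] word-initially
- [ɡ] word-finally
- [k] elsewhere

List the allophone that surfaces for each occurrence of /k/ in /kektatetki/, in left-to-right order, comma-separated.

[x], [k], [k]

Occurrence 1 (position 1): word-initially → [x].
Occurrence 2 (position 3): no conditioning environment matches → elsewhere allophone [k].
Occurrence 3 (position 9): no conditioning environment matches → elsewhere allophone [k].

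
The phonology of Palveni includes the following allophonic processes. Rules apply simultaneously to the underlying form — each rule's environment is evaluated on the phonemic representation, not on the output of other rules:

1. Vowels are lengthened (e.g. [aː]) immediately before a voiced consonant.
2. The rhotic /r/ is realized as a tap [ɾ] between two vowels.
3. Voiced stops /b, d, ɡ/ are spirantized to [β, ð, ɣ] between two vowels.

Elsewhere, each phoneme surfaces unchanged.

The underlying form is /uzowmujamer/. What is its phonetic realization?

/u/ meets the environment for rule 1 (before a voiced consonant) → [uː].
/z/ stays [z].
Rule 1 applies to /o/ (between /z/ and /w/: before a voiced consonant) → [oː].
/w/ stays [w].
/m/ (between /w/ and /u/) is unaffected → [m].
Rule 1 applies to /u/ (between /m/ and /j/: before a voiced consonant) → [uː].
/j/ stays [j].
/a/ — between /j/ and /m/, before a voiced consonant — surfaces as [aː] (rule 1).
/m/ stays [m].
/e/ — between /m/ and /r/, before a voiced consonant — surfaces as [eː] (rule 1).
/r/ (word-final) is in the target of rule 2 but the environment (between two vowels) is not met → [r].

[uːzoːwmuːjaːmeːr]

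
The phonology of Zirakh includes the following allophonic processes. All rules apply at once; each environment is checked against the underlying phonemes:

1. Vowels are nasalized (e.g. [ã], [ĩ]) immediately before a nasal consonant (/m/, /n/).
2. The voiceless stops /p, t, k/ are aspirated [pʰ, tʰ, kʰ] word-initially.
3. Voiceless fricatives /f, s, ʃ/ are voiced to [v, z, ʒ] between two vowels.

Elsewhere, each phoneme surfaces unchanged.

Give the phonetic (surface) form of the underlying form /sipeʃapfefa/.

[sipeʒapfeva]

/s/ (word-initial) fails the environment for rule 3, so it stays [s].
/i/ (between /s/ and /p/): rule 1 targets it, but not before a nasal consonant → unchanged [i].
/p/ (between /i/ and /e/) fails the environment for rule 2, so it stays [p].
/e/ — between /p/ and /ʃ/; rule 1 does not apply here → [e].
Rule 3 applies to /ʃ/ (between /e/ and /a/: between two vowels) → [ʒ].
/a/ — between /ʃ/ and /p/; rule 1 does not apply here → [a].
/p/ — between /a/ and /f/; rule 2 does not apply here → [p].
/f/ (between /p/ and /e/) is in the target of rule 3 but the environment (between two vowels) is not met → [f].
/e/ — between /f/ and /f/; rule 1 does not apply here → [e].
/f/ meets the environment for rule 3 (between two vowels) → [v].
/a/ (word-final) fails the environment for rule 1, so it stays [a].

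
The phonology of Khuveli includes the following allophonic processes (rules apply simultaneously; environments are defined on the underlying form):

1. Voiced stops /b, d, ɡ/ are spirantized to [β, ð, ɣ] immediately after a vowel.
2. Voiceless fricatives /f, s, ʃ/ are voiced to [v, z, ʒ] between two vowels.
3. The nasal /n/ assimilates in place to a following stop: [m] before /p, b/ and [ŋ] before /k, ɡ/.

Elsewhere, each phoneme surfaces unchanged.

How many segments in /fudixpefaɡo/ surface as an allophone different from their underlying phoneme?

Segments that undergo a rule: /d/ → [ð] (rule 1); /f/ → [v] (rule 2); /ɡ/ → [ɣ] (rule 1).
All other segments surface unchanged.

3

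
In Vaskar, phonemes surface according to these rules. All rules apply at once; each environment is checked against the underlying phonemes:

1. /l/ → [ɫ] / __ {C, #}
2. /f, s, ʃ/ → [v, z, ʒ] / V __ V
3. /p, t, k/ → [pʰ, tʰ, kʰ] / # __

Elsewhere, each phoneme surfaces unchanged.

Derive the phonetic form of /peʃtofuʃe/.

/p/ — word-initial, word-initially — surfaces as [pʰ] (rule 3).
/e/ — not in any rule's target class → [e].
/ʃ/ — between /e/ and /t/; rule 2 does not apply here → [ʃ].
/t/ — between /ʃ/ and /o/; rule 3 does not apply here → [t].
/o/ (between /t/ and /f/): no rule targets it → [o].
/f/ (between /o/ and /u/): between two vowels, so rule 2 applies → [v].
/u/ (between /f/ and /ʃ/): no rule targets it → [u].
/ʃ/ — between /u/ and /e/, between two vowels — surfaces as [ʒ] (rule 2).
/e/ stays [e].

[pʰeʃtovuʒe]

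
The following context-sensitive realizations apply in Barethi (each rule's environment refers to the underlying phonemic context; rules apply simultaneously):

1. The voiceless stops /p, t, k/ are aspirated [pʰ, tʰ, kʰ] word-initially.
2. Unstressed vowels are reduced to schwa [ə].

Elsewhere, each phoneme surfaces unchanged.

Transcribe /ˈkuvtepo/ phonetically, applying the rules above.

[ˈkʰuvtəpə]

/k/ (word-initial) occurs word-initially → [kʰ] by rule 1.
/u/ (between /k/ and /v/): rule 2 targets it, but not in an unstressed syllable → unchanged [u].
/v/ (between /u/ and /t/) is unaffected → [v].
/t/ (between /v/ and /e/): rule 1 targets it, but not word-initially → unchanged [t].
/e/ (between /t/ and /p/) occurs in an unstressed syllable → [ə] by rule 2.
/p/ — between /e/ and /o/; rule 1 does not apply here → [p].
/o/ (word-final): in an unstressed syllable, so rule 2 applies → [ə].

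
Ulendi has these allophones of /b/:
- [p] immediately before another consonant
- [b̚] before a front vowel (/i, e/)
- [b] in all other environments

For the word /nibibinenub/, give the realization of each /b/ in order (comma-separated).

[b̚], [b̚], [b]

Occurrence 1 (position 3): before a front vowel (/i, e/) → [b̚].
Occurrence 2 (position 5): before a front vowel (/i, e/) → [b̚].
Occurrence 3 (position 11): no conditioning environment matches → elsewhere allophone [b].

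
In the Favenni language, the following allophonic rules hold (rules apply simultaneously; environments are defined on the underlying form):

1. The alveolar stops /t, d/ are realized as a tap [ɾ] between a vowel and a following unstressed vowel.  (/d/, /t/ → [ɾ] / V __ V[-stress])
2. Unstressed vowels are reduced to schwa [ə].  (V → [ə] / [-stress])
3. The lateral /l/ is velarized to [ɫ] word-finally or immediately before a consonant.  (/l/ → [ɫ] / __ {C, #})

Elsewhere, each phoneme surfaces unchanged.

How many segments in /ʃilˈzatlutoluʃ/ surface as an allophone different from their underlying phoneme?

Segments that undergo a rule: /i/ → [ə] (rule 2); /l/ → [ɫ] (rule 3); /u/ → [ə] (rule 2); /t/ → [ɾ] (rule 1); /o/ → [ə] (rule 2); /u/ → [ə] (rule 2).
All other segments surface unchanged.

6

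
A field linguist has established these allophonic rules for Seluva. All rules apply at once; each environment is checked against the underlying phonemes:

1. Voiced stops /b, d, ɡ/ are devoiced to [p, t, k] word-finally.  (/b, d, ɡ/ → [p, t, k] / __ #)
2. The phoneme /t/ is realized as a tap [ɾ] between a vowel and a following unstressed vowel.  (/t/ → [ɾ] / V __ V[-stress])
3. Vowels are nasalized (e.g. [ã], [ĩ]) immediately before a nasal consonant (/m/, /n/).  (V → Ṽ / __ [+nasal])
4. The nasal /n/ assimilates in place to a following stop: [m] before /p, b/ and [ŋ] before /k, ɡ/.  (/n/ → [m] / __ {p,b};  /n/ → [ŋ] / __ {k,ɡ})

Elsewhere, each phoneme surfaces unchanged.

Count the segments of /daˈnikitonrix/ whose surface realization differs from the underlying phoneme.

Segments that undergo a rule: /a/ → [ã] (rule 3); /t/ → [ɾ] (rule 2); /o/ → [õ] (rule 3).
All other segments surface unchanged.

3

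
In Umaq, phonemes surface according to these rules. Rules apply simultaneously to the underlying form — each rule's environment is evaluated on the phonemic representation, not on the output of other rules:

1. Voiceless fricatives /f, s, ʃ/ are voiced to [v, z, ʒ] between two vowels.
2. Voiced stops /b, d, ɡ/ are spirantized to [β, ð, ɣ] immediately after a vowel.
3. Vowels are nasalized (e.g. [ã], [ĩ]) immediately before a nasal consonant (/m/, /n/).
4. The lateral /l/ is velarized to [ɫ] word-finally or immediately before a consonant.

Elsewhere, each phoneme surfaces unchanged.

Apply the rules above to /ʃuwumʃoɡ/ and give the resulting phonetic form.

/ʃ/ — word-initial; rule 1 does not apply here → [ʃ].
/u/ — between /ʃ/ and /w/; rule 3 does not apply here → [u].
Rule 3 applies to /u/ (between /w/ and /m/: before a nasal consonant) → [ũ].
/ʃ/ (between /m/ and /o/) fails the environment for rule 1, so it stays [ʃ].
/o/ (between /ʃ/ and /ɡ/) fails the environment for rule 3, so it stays [o].
/ɡ/ meets the environment for rule 2 (immediately after a vowel) → [ɣ].

[ʃuwũmʃoɣ]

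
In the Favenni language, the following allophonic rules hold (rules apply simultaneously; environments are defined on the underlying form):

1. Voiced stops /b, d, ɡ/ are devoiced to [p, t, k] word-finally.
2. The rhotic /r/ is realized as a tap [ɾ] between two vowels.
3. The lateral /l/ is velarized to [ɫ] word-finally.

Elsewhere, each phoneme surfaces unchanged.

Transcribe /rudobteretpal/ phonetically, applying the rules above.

[rudobteɾetpaɫ]

/r/ (word-initial): rule 2 targets it, but not between two vowels → unchanged [r].
/u/ (between /r/ and /d/): no rule targets it → [u].
/d/ (between /u/ and /o/) is in the target of rule 1 but the environment (word-finally) is not met → [d].
/o/ stays [o].
/b/ — between /o/ and /t/; rule 1 does not apply here → [b].
/t/ (between /b/ and /e/): no rule targets it → [t].
/e/ (between /t/ and /r/) is unaffected → [e].
/r/ (between /e/ and /e/) occurs between two vowels → [ɾ] by rule 2.
/e/ (between /r/ and /t/): no rule targets it → [e].
/t/ (between /e/ and /p/): no rule targets it → [t].
/p/ stays [p].
/a/ (between /p/ and /l/): no rule targets it → [a].
/l/ — word-final, word-finally — surfaces as [ɫ] (rule 3).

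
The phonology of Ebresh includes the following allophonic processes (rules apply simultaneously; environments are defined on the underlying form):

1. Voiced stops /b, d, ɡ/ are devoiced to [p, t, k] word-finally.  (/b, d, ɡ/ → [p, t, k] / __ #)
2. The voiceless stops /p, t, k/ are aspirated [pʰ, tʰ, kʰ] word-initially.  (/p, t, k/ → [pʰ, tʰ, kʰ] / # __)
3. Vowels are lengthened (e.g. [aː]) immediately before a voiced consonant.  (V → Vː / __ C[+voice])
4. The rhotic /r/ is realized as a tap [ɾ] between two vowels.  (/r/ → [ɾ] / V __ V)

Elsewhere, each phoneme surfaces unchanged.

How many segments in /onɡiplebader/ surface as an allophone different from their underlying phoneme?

Segments that undergo a rule: /o/ → [oː] (rule 3); /e/ → [eː] (rule 3); /a/ → [aː] (rule 3); /e/ → [eː] (rule 3).
All other segments surface unchanged.

4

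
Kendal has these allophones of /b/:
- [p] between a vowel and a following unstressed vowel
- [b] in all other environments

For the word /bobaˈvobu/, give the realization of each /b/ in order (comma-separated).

[b], [p], [p]

Occurrence 1 (position 1): no conditioning environment matches → elsewhere allophone [b].
Occurrence 2 (position 3): between a vowel and a following unstressed vowel → [p].
Occurrence 3 (position 7): between a vowel and a following unstressed vowel → [p].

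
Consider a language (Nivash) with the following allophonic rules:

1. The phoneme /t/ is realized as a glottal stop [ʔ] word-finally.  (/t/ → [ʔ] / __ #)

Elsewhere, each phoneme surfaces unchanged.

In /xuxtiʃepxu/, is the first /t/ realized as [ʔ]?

/t/ (between /x/ and /i/) is in the target of rule 1 but the environment (word-finally) is not met → [t].
The actual realization is [t], not [ʔ].

No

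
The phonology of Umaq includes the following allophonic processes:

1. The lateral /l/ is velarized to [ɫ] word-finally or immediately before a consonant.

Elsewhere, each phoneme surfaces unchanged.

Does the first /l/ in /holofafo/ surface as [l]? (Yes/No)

Yes

/l/ (between /o/ and /o/) fails the environment for rule 1, so it stays [l].
The actual realization is [l], which matches [l].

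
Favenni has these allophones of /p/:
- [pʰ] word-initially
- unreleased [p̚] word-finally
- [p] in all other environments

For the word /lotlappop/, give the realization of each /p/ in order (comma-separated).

Occurrence 1 (position 6): no conditioning environment matches → elsewhere allophone [p].
Occurrence 2 (position 7): no conditioning environment matches → elsewhere allophone [p].
Occurrence 3 (position 9): word-finally → [p̚].

[p], [p], [p̚]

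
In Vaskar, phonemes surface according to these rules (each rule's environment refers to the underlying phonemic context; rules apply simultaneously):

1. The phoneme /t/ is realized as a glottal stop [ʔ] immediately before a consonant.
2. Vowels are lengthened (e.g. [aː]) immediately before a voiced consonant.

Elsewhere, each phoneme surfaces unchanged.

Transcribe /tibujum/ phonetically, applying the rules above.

/t/ (word-initial): rule 1 targets it, but not immediately before a consonant → unchanged [t].
/i/ — between /t/ and /b/, before a voiced consonant — surfaces as [iː] (rule 2).
/b/ (between /i/ and /u/) is unaffected → [b].
/u/ — between /b/ and /j/, before a voiced consonant — surfaces as [uː] (rule 2).
/j/ (between /u/ and /u/) is unaffected → [j].
/u/ — between /j/ and /m/, before a voiced consonant — surfaces as [uː] (rule 2).
/m/ (word-final) is unaffected → [m].

[tiːbuːjuːm]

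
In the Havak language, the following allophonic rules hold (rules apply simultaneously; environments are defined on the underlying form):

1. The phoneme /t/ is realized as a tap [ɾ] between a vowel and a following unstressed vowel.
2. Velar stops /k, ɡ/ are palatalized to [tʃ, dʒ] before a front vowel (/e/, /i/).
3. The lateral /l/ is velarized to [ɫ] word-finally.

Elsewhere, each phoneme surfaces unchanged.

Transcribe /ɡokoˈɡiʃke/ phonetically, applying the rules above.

[ɡokoˈdʒiʃtʃe]

/ɡ/ (word-initial): rule 2 targets it, but not before a front vowel → unchanged [ɡ].
/o/ (between /ɡ/ and /k/): no rule targets it → [o].
/k/ — between /o/ and /o/; rule 2 does not apply here → [k].
/o/ (between /k/ and /ɡ/): no rule targets it → [o].
/ɡ/ meets the environment for rule 2 (before a front vowel) → [dʒ].
/i/ (between /ɡ/ and /ʃ/) is unaffected → [i].
/ʃ/ (between /i/ and /k/): no rule targets it → [ʃ].
Rule 2 applies to /k/ (between /ʃ/ and /e/: before a front vowel) → [tʃ].
/e/ — not in any rule's target class → [e].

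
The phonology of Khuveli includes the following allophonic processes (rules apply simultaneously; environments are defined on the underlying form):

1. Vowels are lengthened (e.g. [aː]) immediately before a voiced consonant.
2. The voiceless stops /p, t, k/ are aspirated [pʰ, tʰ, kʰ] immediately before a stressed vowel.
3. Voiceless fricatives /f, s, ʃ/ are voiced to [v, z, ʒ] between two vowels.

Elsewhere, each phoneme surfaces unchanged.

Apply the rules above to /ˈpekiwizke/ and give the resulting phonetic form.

/p/ (word-initial) occurs immediately before a stressed vowel → [pʰ] by rule 2.
/e/ (between /p/ and /k/) fails the environment for rule 1, so it stays [e].
/k/ (between /e/ and /i/): rule 2 targets it, but not immediately before a stressed vowel → unchanged [k].
/i/ (between /k/ and /w/) occurs before a voiced consonant → [iː] by rule 1.
/w/ stays [w].
Rule 1 applies to /i/ (between /w/ and /z/: before a voiced consonant) → [iː].
/z/ stays [z].
/k/ — between /z/ and /e/; rule 2 does not apply here → [k].
/e/ — word-final; rule 1 does not apply here → [e].

[ˈpʰekiːwiːzke]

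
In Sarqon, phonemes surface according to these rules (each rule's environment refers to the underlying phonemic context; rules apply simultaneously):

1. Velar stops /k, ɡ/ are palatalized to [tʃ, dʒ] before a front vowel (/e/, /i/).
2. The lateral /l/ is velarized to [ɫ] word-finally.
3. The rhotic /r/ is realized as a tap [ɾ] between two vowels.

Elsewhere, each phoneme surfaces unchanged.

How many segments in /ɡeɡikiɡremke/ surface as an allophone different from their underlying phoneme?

4

Segments that undergo a rule: /ɡ/ → [dʒ] (rule 1); /ɡ/ → [dʒ] (rule 1); /k/ → [tʃ] (rule 1); /k/ → [tʃ] (rule 1).
All other segments surface unchanged.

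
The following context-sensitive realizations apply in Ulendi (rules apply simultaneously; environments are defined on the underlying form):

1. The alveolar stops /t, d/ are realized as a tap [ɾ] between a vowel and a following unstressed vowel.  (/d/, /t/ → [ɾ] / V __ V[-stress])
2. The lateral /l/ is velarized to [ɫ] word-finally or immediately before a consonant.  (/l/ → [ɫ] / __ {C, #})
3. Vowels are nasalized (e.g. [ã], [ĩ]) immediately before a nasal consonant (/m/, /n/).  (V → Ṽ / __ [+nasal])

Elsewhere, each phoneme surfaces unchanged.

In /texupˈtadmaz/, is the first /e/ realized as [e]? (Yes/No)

/e/ (between /t/ and /x/) fails the environment for rule 3, so it stays [e].
The actual realization is [e], which matches [e].

Yes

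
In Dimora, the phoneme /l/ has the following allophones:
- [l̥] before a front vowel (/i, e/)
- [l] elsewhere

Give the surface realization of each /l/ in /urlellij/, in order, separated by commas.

Occurrence 1 (position 3): before a front vowel (/i, e/) → [l̥].
Occurrence 2 (position 5): no conditioning environment matches → elsewhere allophone [l].
Occurrence 3 (position 6): before a front vowel (/i, e/) → [l̥].

[l̥], [l], [l̥]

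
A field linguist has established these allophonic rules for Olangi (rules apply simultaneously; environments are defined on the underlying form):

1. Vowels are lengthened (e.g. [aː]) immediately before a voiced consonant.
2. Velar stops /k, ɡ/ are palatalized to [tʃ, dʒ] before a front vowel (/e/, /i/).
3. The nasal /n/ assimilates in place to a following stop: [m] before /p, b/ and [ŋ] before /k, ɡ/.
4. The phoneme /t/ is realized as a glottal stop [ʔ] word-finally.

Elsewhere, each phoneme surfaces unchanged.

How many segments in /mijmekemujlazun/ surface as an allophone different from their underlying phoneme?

Segments that undergo a rule: /i/ → [iː] (rule 1); /k/ → [tʃ] (rule 2); /e/ → [eː] (rule 1); /u/ → [uː] (rule 1); /a/ → [aː] (rule 1); /u/ → [uː] (rule 1).
All other segments surface unchanged.

6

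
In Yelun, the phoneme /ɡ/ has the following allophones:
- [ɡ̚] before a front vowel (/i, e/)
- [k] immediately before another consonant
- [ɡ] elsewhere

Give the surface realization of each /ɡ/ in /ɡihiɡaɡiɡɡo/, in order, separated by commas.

[ɡ̚], [ɡ], [ɡ̚], [k], [ɡ]

Occurrence 1 (position 1): before a front vowel (/i, e/) → [ɡ̚].
Occurrence 2 (position 5): no conditioning environment matches → elsewhere allophone [ɡ].
Occurrence 3 (position 7): before a front vowel (/i, e/) → [ɡ̚].
Occurrence 4 (position 9): immediately before another consonant → [k].
Occurrence 5 (position 10): no conditioning environment matches → elsewhere allophone [ɡ].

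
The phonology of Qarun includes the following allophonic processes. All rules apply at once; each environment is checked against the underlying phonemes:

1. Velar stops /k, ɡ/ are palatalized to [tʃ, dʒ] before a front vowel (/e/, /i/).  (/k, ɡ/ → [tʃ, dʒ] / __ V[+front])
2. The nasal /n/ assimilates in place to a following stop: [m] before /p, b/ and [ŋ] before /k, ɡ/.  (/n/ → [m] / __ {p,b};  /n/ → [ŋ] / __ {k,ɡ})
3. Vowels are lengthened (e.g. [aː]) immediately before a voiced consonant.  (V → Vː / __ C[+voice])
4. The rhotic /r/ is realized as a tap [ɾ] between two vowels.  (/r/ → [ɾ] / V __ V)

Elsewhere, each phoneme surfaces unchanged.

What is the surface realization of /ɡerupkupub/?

[dʒeːɾupkupuːb]

/ɡ/ (word-initial) occurs before a front vowel → [dʒ] by rule 1.
/e/ meets the environment for rule 3 (before a voiced consonant) → [eː].
/r/ — between /e/ and /u/, between two vowels — surfaces as [ɾ] (rule 4).
/u/ (between /r/ and /p/) fails the environment for rule 3, so it stays [u].
/p/ — not in any rule's target class → [p].
/k/ (between /p/ and /u/) is in the target of rule 1 but the environment (before a front vowel) is not met → [k].
/u/ (between /k/ and /p/) is in the target of rule 3 but the environment (before a voiced consonant) is not met → [u].
/p/ (between /u/ and /u/): no rule targets it → [p].
/u/ — between /p/ and /b/, before a voiced consonant — surfaces as [uː] (rule 3).
/b/ stays [b].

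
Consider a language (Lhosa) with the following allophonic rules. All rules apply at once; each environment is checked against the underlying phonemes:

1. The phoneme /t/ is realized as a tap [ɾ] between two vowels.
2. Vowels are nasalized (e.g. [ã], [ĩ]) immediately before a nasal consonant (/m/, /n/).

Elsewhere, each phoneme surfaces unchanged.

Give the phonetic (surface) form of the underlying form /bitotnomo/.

[biɾotnõmo]

/i/ — between /b/ and /t/; rule 2 does not apply here → [i].
/t/ — between /i/ and /o/, between two vowels — surfaces as [ɾ] (rule 1).
/o/ (between /t/ and /t/) is in the target of rule 2 but the environment (before a nasal consonant) is not met → [o].
/t/ (between /o/ and /n/): rule 1 targets it, but not between two vowels → unchanged [t].
/o/ (between /n/ and /m/) occurs before a nasal consonant → [õ] by rule 2.
/o/ — word-final; rule 2 does not apply here → [o].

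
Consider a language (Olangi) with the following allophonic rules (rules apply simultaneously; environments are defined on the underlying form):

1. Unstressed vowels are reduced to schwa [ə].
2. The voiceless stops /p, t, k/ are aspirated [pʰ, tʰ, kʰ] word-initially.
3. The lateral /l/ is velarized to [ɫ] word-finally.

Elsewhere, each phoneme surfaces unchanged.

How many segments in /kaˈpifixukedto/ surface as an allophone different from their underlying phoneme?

6

Segments that undergo a rule: /k/ → [kʰ] (rule 2); /a/ → [ə] (rule 1); /i/ → [ə] (rule 1); /u/ → [ə] (rule 1); /e/ → [ə] (rule 1); /o/ → [ə] (rule 1).
All other segments surface unchanged.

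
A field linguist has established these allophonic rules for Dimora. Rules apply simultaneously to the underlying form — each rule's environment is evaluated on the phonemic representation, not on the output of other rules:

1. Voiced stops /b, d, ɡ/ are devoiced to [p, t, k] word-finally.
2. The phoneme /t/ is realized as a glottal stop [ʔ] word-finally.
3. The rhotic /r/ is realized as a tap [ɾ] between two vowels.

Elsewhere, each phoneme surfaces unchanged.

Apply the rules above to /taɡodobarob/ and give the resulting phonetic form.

/t/ (word-initial): rule 2 targets it, but not word-finally → unchanged [t].
/a/ (between /t/ and /ɡ/): no rule targets it → [a].
/ɡ/ (between /a/ and /o/) is in the target of rule 1 but the environment (word-finally) is not met → [ɡ].
/o/ (between /ɡ/ and /d/) is unaffected → [o].
/d/ — between /o/ and /o/; rule 1 does not apply here → [d].
/o/ — not in any rule's target class → [o].
/b/ (between /o/ and /a/): rule 1 targets it, but not word-finally → unchanged [b].
/a/ (between /b/ and /r/) is unaffected → [a].
/r/ — between /a/ and /o/, between two vowels — surfaces as [ɾ] (rule 3).
/o/ (between /r/ and /b/): no rule targets it → [o].
/b/ (word-final) occurs word-finally → [p] by rule 1.

[taɡodobaɾop]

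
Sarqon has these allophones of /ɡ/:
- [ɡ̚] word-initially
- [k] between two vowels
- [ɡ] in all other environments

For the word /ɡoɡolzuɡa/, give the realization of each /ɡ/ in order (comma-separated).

Occurrence 1 (position 1): word-initially → [ɡ̚].
Occurrence 2 (position 3): between two vowels → [k].
Occurrence 3 (position 8): between two vowels → [k].

[ɡ̚], [k], [k]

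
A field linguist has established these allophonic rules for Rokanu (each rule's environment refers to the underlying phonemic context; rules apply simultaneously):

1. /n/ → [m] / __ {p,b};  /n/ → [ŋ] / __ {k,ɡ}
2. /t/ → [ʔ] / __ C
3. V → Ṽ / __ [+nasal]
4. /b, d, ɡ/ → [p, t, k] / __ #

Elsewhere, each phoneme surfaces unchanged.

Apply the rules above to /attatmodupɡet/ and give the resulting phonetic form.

/a/ (word-initial): rule 3 targets it, but not before a nasal consonant → unchanged [a].
/t/ (between /a/ and /t/) occurs immediately before a consonant → [ʔ] by rule 2.
/t/ (between /t/ and /a/) is in the target of rule 2 but the environment (immediately before a consonant) is not met → [t].
/a/ (between /t/ and /t/) is in the target of rule 3 but the environment (before a nasal consonant) is not met → [a].
/t/ meets the environment for rule 2 (immediately before a consonant) → [ʔ].
/m/ (between /t/ and /o/): no rule targets it → [m].
/o/ — between /m/ and /d/; rule 3 does not apply here → [o].
/d/ (between /o/ and /u/) is in the target of rule 4 but the environment (word-finally) is not met → [d].
/u/ (between /d/ and /p/): rule 3 targets it, but not before a nasal consonant → unchanged [u].
/p/ stays [p].
/ɡ/ (between /p/ and /e/): rule 4 targets it, but not word-finally → unchanged [ɡ].
/e/ (between /ɡ/ and /t/) is in the target of rule 3 but the environment (before a nasal consonant) is not met → [e].
/t/ (word-final) is in the target of rule 2 but the environment (immediately before a consonant) is not met → [t].

[aʔtaʔmodupɡet]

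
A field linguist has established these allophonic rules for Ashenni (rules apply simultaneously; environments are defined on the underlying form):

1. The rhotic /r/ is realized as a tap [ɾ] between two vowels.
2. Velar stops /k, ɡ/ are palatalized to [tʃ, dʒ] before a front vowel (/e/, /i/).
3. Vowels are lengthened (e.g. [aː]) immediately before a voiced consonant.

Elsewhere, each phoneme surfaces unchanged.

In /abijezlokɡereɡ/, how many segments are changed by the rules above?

Segments that undergo a rule: /a/ → [aː] (rule 3); /i/ → [iː] (rule 3); /e/ → [eː] (rule 3); /ɡ/ → [dʒ] (rule 2); /e/ → [eː] (rule 3); /r/ → [ɾ] (rule 1); /e/ → [eː] (rule 3).
All other segments surface unchanged.

7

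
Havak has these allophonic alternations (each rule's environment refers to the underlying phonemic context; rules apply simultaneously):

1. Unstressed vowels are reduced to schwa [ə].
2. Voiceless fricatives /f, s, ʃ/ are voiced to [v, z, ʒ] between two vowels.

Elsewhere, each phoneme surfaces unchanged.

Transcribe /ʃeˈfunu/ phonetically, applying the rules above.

/ʃ/ — word-initial; rule 2 does not apply here → [ʃ].
/e/ (between /ʃ/ and /f/) occurs in an unstressed syllable → [ə] by rule 1.
/f/ meets the environment for rule 2 (between two vowels) → [v].
/u/ (between /f/ and /n/) fails the environment for rule 1, so it stays [u].
/n/ — not in any rule's target class → [n].
/u/ — word-final, in an unstressed syllable — surfaces as [ə] (rule 1).

[ʃəˈvunə]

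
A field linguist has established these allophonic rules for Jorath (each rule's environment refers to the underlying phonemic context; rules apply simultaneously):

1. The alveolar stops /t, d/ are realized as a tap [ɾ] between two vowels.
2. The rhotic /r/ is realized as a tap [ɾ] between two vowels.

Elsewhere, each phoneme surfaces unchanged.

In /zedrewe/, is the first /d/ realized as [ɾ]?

/d/ (between /e/ and /r/) fails the environment for rule 1, so it stays [d].
The actual realization is [d], not [ɾ].

No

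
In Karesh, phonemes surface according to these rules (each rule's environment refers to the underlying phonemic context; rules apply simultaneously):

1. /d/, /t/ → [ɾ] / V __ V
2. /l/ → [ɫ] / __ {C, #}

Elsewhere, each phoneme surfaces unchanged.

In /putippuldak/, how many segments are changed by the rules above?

2

Segments that undergo a rule: /t/ → [ɾ] (rule 1); /l/ → [ɫ] (rule 2).
All other segments surface unchanged.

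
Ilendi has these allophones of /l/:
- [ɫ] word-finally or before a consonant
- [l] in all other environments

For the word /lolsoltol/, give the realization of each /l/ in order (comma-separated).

Occurrence 1 (position 1): no conditioning environment matches → elsewhere allophone [l].
Occurrence 2 (position 3): word-finally or before a consonant → [ɫ].
Occurrence 3 (position 6): word-finally or before a consonant → [ɫ].
Occurrence 4 (position 9): word-finally or before a consonant → [ɫ].

[l], [ɫ], [ɫ], [ɫ]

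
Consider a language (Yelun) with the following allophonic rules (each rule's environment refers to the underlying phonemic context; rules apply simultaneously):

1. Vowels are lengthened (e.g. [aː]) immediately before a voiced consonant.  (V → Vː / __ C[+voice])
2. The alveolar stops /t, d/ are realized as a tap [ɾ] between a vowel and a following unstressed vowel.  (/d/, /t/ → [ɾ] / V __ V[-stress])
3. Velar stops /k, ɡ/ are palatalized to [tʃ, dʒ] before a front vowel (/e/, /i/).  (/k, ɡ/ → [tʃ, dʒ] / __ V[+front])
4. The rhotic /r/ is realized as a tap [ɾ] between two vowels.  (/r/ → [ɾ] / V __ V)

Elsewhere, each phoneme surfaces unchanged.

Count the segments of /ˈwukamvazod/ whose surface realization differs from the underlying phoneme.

3

Segments that undergo a rule: /a/ → [aː] (rule 1); /a/ → [aː] (rule 1); /o/ → [oː] (rule 1).
All other segments surface unchanged.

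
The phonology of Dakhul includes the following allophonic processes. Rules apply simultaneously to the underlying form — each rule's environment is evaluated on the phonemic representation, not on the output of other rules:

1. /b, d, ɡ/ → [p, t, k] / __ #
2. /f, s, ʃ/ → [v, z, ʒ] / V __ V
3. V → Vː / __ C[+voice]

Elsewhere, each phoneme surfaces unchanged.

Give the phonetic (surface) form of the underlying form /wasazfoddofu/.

[wazaːzfoːddovu]

/a/ — between /w/ and /s/; rule 3 does not apply here → [a].
/s/ (between /a/ and /a/) occurs between two vowels → [z] by rule 2.
/a/ meets the environment for rule 3 (before a voiced consonant) → [aː].
/f/ (between /z/ and /o/) is in the target of rule 2 but the environment (between two vowels) is not met → [f].
/o/ meets the environment for rule 3 (before a voiced consonant) → [oː].
/d/ (between /o/ and /d/): rule 1 targets it, but not word-finally → unchanged [d].
/d/ (between /d/ and /o/) fails the environment for rule 1, so it stays [d].
/o/ (between /d/ and /f/) fails the environment for rule 3, so it stays [o].
/f/ meets the environment for rule 2 (between two vowels) → [v].
/u/ (word-final) fails the environment for rule 3, so it stays [u].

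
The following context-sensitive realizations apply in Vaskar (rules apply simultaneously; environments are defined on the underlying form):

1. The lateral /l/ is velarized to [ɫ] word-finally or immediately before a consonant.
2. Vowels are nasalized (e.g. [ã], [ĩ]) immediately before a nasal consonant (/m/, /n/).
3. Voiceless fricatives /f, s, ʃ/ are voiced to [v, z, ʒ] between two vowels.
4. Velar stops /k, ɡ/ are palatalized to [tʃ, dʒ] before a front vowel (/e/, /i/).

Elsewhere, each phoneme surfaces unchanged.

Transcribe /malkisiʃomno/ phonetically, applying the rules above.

[maɫtʃiziʒõmno]

/a/ (between /m/ and /l/) fails the environment for rule 2, so it stays [a].
/l/ (between /a/ and /k/) occurs word-finally or immediately before a consonant → [ɫ] by rule 1.
Rule 4 applies to /k/ (between /l/ and /i/: before a front vowel) → [tʃ].
/i/ (between /k/ and /s/) fails the environment for rule 2, so it stays [i].
/s/ — between /i/ and /i/, between two vowels — surfaces as [z] (rule 3).
/i/ (between /s/ and /ʃ/) fails the environment for rule 2, so it stays [i].
/ʃ/ (between /i/ and /o/): between two vowels, so rule 3 applies → [ʒ].
/o/ — between /ʃ/ and /m/, before a nasal consonant — surfaces as [õ] (rule 2).
/o/ — word-final; rule 2 does not apply here → [o].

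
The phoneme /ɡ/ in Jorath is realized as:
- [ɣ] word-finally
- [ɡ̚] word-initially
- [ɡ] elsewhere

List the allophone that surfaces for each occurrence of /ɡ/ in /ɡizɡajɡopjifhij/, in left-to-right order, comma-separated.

[ɡ̚], [ɡ], [ɡ]

Occurrence 1 (position 1): word-initially → [ɡ̚].
Occurrence 2 (position 4): no conditioning environment matches → elsewhere allophone [ɡ].
Occurrence 3 (position 7): no conditioning environment matches → elsewhere allophone [ɡ].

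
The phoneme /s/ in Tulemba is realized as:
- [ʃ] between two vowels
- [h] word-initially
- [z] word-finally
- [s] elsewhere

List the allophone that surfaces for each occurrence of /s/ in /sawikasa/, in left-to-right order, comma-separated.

Occurrence 1 (position 1): word-initially → [h].
Occurrence 2 (position 7): between two vowels → [ʃ].

[h], [ʃ]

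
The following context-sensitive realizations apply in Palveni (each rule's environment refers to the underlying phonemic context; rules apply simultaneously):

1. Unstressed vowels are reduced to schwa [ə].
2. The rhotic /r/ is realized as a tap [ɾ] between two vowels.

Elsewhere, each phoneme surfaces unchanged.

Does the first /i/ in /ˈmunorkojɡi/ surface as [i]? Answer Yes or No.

/i/ meets the environment for rule 1 (in an unstressed syllable) → [ə].
The actual realization is [ə], not [i].

No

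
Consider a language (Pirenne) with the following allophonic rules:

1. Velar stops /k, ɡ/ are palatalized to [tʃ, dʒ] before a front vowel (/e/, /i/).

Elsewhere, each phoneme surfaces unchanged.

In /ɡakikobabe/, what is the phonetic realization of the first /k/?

/k/ (between /a/ and /i/): before a front vowel, so rule 1 applies → [tʃ].

[tʃ]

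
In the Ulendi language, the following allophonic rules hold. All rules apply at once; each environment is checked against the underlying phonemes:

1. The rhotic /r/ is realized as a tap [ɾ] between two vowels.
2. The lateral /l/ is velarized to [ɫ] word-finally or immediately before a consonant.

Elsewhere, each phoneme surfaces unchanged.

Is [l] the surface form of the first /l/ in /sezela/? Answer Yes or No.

Yes

/l/ (between /e/ and /a/) fails the environment for rule 2, so it stays [l].
The actual realization is [l], which matches [l].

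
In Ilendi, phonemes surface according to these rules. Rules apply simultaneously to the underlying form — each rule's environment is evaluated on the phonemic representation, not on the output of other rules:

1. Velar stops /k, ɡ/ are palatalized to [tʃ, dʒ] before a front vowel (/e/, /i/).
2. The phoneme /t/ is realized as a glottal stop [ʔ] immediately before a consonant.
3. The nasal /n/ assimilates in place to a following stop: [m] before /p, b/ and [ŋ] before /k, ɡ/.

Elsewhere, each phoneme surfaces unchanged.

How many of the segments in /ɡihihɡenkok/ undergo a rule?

Segments that undergo a rule: /ɡ/ → [dʒ] (rule 1); /ɡ/ → [dʒ] (rule 1); /n/ → [ŋ] (rule 3).
All other segments surface unchanged.

3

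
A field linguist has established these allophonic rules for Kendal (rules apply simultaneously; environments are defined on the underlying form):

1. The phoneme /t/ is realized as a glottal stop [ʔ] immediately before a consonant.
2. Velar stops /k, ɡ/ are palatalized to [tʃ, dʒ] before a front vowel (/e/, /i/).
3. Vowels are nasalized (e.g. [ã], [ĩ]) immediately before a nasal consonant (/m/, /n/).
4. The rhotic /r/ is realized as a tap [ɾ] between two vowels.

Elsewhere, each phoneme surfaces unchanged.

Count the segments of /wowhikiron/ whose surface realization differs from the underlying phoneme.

Segments that undergo a rule: /k/ → [tʃ] (rule 2); /r/ → [ɾ] (rule 4); /o/ → [õ] (rule 3).
All other segments surface unchanged.

3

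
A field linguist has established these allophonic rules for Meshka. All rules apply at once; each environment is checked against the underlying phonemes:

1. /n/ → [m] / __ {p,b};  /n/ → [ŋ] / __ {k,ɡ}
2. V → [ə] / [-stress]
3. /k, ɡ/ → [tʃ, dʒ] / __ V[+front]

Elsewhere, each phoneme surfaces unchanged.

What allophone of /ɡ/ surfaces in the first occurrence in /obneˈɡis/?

Rule 3 applies to /ɡ/ (between /e/ and /i/: before a front vowel) → [dʒ].

[dʒ]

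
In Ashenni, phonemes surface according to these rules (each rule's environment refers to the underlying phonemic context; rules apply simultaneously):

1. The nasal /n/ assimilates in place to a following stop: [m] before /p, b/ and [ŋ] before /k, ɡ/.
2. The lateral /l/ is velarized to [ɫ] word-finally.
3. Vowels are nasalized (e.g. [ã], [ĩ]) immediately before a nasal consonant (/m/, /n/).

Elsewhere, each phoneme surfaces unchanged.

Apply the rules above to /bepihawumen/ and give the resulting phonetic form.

[bepihawũmẽn]

/b/ stays [b].
/e/ (between /b/ and /p/) is in the target of rule 3 but the environment (before a nasal consonant) is not met → [e].
/p/ — not in any rule's target class → [p].
/i/ (between /p/ and /h/) fails the environment for rule 3, so it stays [i].
/h/ (between /i/ and /a/): no rule targets it → [h].
/a/ (between /h/ and /w/): rule 3 targets it, but not before a nasal consonant → unchanged [a].
/w/ (between /a/ and /u/) is unaffected → [w].
/u/ (between /w/ and /m/): before a nasal consonant, so rule 3 applies → [ũ].
/m/ (between /u/ and /e/) is unaffected → [m].
/e/ (between /m/ and /n/): before a nasal consonant, so rule 3 applies → [ẽ].
/n/ (word-final) fails the environment for rule 1, so it stays [n].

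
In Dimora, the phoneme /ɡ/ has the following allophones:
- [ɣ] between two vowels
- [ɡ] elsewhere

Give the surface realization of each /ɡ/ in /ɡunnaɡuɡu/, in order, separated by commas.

[ɡ], [ɣ], [ɣ]

Occurrence 1 (position 1): no conditioning environment matches → elsewhere allophone [ɡ].
Occurrence 2 (position 6): between two vowels → [ɣ].
Occurrence 3 (position 8): between two vowels → [ɣ].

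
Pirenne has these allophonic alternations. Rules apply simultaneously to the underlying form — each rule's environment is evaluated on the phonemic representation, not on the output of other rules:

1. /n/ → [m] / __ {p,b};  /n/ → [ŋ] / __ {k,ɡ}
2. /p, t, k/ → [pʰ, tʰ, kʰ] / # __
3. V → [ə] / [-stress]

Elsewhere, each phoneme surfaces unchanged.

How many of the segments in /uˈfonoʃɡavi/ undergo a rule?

4

Segments that undergo a rule: /u/ → [ə] (rule 3); /o/ → [ə] (rule 3); /a/ → [ə] (rule 3); /i/ → [ə] (rule 3).
All other segments surface unchanged.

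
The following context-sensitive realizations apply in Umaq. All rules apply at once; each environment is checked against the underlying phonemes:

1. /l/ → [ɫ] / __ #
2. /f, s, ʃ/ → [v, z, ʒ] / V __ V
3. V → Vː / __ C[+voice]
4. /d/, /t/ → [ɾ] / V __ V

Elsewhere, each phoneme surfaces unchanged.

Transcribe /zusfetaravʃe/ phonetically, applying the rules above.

/z/ (word-initial): no rule targets it → [z].
/u/ (between /z/ and /s/): rule 3 targets it, but not before a voiced consonant → unchanged [u].
/s/ (between /u/ and /f/): rule 2 targets it, but not between two vowels → unchanged [s].
/f/ (between /s/ and /e/) is in the target of rule 2 but the environment (between two vowels) is not met → [f].
/e/ (between /f/ and /t/): rule 3 targets it, but not before a voiced consonant → unchanged [e].
/t/ meets the environment for rule 4 (between two vowels) → [ɾ].
/a/ — between /t/ and /r/, before a voiced consonant — surfaces as [aː] (rule 3).
/r/ — not in any rule's target class → [r].
/a/ — between /r/ and /v/, before a voiced consonant — surfaces as [aː] (rule 3).
/v/ (between /a/ and /ʃ/): no rule targets it → [v].
/ʃ/ (between /v/ and /e/) fails the environment for rule 2, so it stays [ʃ].
/e/ (word-final) fails the environment for rule 3, so it stays [e].

[zusfeɾaːraːvʃe]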